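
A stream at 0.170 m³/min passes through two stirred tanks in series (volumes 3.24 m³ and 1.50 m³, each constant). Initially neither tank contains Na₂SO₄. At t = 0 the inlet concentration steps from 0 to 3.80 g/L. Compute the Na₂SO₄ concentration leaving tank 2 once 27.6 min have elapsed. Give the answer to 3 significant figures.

Time constants: τᵢ = Vᵢ/Q for each well-mixed tank.
τ₁ = 3.24/0.170 = 19.059 min; τ₂ = 1.50/0.170 = 8.8235 min.
Solving the cascade with C₁(0)=C₂(0)=0 gives C₂(t) = C_in[1 − (τ₁ e^(−t/τ₁) − τ₂ e^(−t/τ₂))/(τ₁ − τ₂)].
At t = 27.6: e^(−t/τ₁) = 0.23501, e^(−t/τ₂) = 0.043805.
C₂ = 3.80·[1 − (19.059·0.23501 − 8.8235·0.043805)/(10.235)] = 3.80·0.60017 = 2.2806 g/L.

2.28 g/L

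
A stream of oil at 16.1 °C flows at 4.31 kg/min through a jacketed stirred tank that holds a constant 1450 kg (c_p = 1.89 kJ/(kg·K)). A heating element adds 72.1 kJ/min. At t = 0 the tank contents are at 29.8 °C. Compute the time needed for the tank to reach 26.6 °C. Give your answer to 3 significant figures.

363 min

Heat balance on the well-mixed liquid: M c_p dT/dt = ṁ c_p (T_in − T) + 72.1.
τ = M/ṁ = 336.43 min; T_ss = T_in + Q̇/(ṁ c_p) = 24.951 °C.
T(t) = T_ss + (T₀ − T_ss) e^(−t/τ). Set T = 26.6:
e^(−t/τ) = (26.6 − 24.951)/(29.8 − 24.951) = 0.34006
t = −336.43 · ln(0.34006) = 362.88 min.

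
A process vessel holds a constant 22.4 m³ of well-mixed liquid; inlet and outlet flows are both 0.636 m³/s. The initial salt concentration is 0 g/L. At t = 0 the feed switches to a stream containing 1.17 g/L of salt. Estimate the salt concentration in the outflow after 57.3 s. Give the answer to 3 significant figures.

Mass balance on the solute (V constant): V dC/dt = Q(C_in − C).
Rewrite as dC/dt + C/τ = C_in/τ, τ = V/Q = 35.220 s.
This is linear first-order; C(t) = C_in + (C₀ − C_in) e^(−t/τ).
C(57.3) = 1.17 + (0 − 1.17)·e^(−57.3/35.220) = 1.17 + (-1.1700)·0.19654 = 0.94005 g/L.

0.940 g/L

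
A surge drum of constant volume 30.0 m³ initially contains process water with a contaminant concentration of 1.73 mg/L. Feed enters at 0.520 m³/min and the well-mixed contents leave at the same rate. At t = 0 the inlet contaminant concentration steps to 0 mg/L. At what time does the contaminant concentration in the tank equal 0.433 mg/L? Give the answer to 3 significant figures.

79.9 min

Species balance: V dC/dt = Q(C_in − C) ⇒ τ = V/Q = 57.692 min.
C(t) = C_in + (C₀ − C_in) e^(−t/τ). Set C = 0.433 and solve for t:
e^(−t/τ) = (C − C_in)/(C₀ − C_in) = (0.433 − 0)/(1.73 − 0) = 0.25029
t = −τ ln(…) = 57.692 × 1.3851 = 79.912 min.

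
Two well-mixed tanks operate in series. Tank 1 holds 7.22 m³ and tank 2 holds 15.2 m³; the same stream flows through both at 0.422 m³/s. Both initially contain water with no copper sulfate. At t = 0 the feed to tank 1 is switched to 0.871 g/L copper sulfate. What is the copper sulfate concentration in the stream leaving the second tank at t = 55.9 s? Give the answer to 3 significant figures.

Species balance on tank i: dCᵢ/dt = (Cᵢ₋₁ − Cᵢ)/τᵢ with τᵢ = Vᵢ/Q.
τ₁ = 7.22/0.422 = 17.109 s; τ₂ = 15.2/0.422 = 36.019 s.
Tank 1: C₁ = C_in(1 − e^(−t/τ₁)). Tank 2 (τ₁ ≠ τ₂): C₂ = C_in[1 − (τ₁ e^(−t/τ₁) − τ₂ e^(−t/τ₂))/(τ₁ − τ₂)].
At t = 55.9: e^(−t/τ₁) = 0.038110, e^(−t/τ₂) = 0.21183.
C₂ = 0.871·[1 − (17.109·0.038110 − 36.019·0.21183)/(-18.910)] = 0.871·0.63099 = 0.54959 g/L.

0.550 g/L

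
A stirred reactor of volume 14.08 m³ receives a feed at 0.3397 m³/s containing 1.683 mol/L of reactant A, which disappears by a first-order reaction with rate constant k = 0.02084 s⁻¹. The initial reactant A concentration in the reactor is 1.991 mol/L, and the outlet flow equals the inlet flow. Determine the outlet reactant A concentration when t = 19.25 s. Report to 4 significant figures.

Accumulation = in − out − consumed: V dC/dt = Q C_in − Q C − k V C.
dC/dt = (Q/V) C_in − (Q/V + k) C; effective rate a = Q/V + k = 0.0241264 + 0.02084 = 0.0449664 s⁻¹.
C_ss = Q C_in/(Q + kV) = 0.903002 mol/L; C(t) = C_ss + (C₀ − C_ss) e^(−a t).
C(19.25) = 0.903002 + (1.08800)·e^(−0.0449664·19.25) = 0.903002 + (1.08800)·0.420797 = 1.36083 mol/L.

1.361 mol/L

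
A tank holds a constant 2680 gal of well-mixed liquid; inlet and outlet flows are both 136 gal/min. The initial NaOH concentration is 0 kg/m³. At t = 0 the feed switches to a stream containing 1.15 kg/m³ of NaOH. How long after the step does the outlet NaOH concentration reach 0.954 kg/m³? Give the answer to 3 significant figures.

Species balance: V dC/dt = Q(C_in − C) ⇒ τ = V/Q = 19.706 min.
C(t) = C_in + (C₀ − C_in) e^(−t/τ). Set C = 0.954 and solve for t:
e^(−t/τ) = (C − C_in)/(C₀ − C_in) = (0.954 − 1.15)/(0 − 1.15) = 0.17043
t = −τ ln(…) = 19.706 × 1.7694 = 34.868 min.

34.9 min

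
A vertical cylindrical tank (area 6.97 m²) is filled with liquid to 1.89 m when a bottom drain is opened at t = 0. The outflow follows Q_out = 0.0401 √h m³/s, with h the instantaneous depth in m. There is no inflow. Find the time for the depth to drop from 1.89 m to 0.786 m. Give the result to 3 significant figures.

170 s

A dh/dt = −Q_out = −0.0401 √h.
This is separable: 2 d(√h)/dt = −0.0401/A, so √h = √h₀ − (0.0401/(2A)) t.
t = 2A(√h₀ − √h)/0.0401 = 2·6.97·(√1.89 − √0.786)/0.0401
  = 13.940 × (1.3748 − 0.88657) / 0.0401 = 169.72 s.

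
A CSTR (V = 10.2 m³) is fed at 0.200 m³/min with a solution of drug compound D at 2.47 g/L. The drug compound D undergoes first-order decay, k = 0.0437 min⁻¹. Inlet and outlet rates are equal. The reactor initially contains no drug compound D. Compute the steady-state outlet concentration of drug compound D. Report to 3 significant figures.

0.765 g/L

Accumulation = in − out − consumed: V dC/dt = Q C_in − Q C − k V C.
Steady state (dC/dt = 0): C_ss = Q C_in/(Q + kV) = C_in/(1 + kV/Q).
C_ss = 0.200·2.47/(0.200 + 0.0437·10.2) = 0.49400/0.64574 = 0.76501 g/L.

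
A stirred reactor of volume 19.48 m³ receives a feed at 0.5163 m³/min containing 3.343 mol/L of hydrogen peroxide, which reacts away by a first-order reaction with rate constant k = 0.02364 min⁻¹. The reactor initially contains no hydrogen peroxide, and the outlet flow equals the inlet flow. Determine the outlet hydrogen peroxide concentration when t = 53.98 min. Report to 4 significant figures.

1.649 mol/L

V dC/dt = Q(C_in − C) − k V C.
This is linear with rate a = Q/V + k = 0.0501441 min⁻¹.
C_ss = Q C_in/(Q + kV) = 1.76697 mol/L; C(t) = C_ss + (C₀ − C_ss) e^(−a t).
C(53.98) = 1.76697 + (-1.76697)·e^(−0.0501441·53.98) = 1.76697 + (-1.76697)·0.0667515 = 1.64902 mol/L.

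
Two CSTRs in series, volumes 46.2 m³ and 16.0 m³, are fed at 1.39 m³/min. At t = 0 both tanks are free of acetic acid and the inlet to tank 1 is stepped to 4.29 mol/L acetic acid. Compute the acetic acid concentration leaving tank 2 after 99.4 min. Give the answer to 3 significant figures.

3.96 mol/L

Species balance on tank i: dCᵢ/dt = (Cᵢ₋₁ − Cᵢ)/τᵢ with τᵢ = Vᵢ/Q.
τ₁ = 46.2/1.39 = 33.237 min; τ₂ = 16.0/1.39 = 11.511 min.
Tank 1: C₁ = C_in(1 − e^(−t/τ₁)). Tank 2 (τ₁ ≠ τ₂): C₂ = C_in[1 − (τ₁ e^(−t/τ₁) − τ₂ e^(−t/τ₂))/(τ₁ − τ₂)].
At t = 99.4: e^(−t/τ₁) = 0.050257, e^(−t/τ₂) = 0.00017771.
C₂ = 4.29·[1 − (33.237·0.050257 − 11.511·0.00017771)/(21.727)] = 4.29·0.92321 = 3.9606 mol/L.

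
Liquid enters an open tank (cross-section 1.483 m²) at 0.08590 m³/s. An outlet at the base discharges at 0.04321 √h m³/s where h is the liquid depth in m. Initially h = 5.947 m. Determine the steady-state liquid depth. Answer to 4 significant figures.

A dh/dt = Q_in − 0.04321 √h. Steady state requires inflow = outflow:
Q_in = 0.04321 √h_ss ⇒ √h_ss = 0.08590/0.04321 = 1.98797.
h_ss = 1.98797² = 3.95201 m. (Since h₀ = 5.947 m > h_ss, the level will fall toward this value.)

3.952 m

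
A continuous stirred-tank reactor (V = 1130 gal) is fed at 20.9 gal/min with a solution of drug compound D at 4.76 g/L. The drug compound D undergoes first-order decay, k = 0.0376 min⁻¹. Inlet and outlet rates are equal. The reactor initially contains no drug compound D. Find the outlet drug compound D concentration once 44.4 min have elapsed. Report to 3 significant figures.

V dC/dt = Q(C_in − C) − k V C.
This is linear with rate a = Q/V + k = 0.056096 min⁻¹.
C_ss = Q C_in/(Q + kV) = 1.5694 g/L; C(t) = C_ss + (C₀ − C_ss) e^(−a t).
C(44.4) = 1.5694 + (-1.5694)·e^(−0.056096·44.4) = 1.5694 + (-1.5694)·0.082857 = 1.4394 g/L.

1.44 g/L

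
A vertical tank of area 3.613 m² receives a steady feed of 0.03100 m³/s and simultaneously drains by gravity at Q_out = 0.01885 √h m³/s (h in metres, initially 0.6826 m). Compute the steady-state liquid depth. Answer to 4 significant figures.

Accumulation of liquid (constant cross-section A): A dh/dt = Q_in − 0.01885 √h. At steady state dh/dt = 0:
Q_in = 0.01885 √h_ss ⇒ √h_ss = 0.03100/0.01885 = 1.64456.
h_ss = 1.64456² = 2.70459 m. (Since h₀ = 0.6826 m < h_ss, the level will rise toward this value.)

2.705 m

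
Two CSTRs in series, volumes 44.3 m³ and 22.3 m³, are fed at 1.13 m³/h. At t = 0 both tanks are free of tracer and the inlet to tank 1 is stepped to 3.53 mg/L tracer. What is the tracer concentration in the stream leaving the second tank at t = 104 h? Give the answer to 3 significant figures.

3.05 mg/L

Each tank obeys Vᵢ dCᵢ/dt = Q(Cᵢ₋₁ − Cᵢ), so τᵢ = Vᵢ/Q.
τ₁ = 44.3/1.13 = 39.204 h; τ₂ = 22.3/1.13 = 19.735 h.
Solving the cascade with C₁(0)=C₂(0)=0 gives C₂(t) = C_in[1 − (τ₁ e^(−t/τ₁) − τ₂ e^(−t/τ₂))/(τ₁ − τ₂)].
At t = 104: e^(−t/τ₁) = 0.070452, e^(−t/τ₂) = 0.0051438.
C₂ = 3.53·[1 − (39.204·0.070452 − 19.735·0.0051438)/(19.469)] = 3.53·0.86335 = 3.0476 mg/L.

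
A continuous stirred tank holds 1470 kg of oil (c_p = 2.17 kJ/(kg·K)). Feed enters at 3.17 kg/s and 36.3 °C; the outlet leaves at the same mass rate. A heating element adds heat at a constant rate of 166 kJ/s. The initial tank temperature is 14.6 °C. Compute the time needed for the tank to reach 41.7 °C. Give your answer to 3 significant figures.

415 s

First-law balance (no shaft work): M c_p dT/dt = ṁ c_p (T_in − T) + 166.
τ = M/ṁ = 463.72 s; T_ss = T_in + Q̇/(ṁ c_p) = 60.432 °C.
T(t) = T_ss + (T₀ − T_ss) e^(−t/τ). Set T = 41.7:
e^(−t/τ) = (41.7 − 60.432)/(14.6 − 60.432) = 0.40871
t = −463.72 · ln(0.40871) = 414.92 s.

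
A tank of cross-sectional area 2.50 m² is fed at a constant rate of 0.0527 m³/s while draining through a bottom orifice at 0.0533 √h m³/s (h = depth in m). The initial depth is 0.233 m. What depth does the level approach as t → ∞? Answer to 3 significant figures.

A dh/dt = Q_in − 0.0533 √h. Steady state requires inflow = outflow:
Q_in = 0.0533 √h_ss ⇒ √h_ss = 0.0527/0.0533 = 0.98874.
h_ss = 0.98874² = 0.97761 m. (Since h₀ = 0.233 m < h_ss, the level will rise toward this value.)

0.978 m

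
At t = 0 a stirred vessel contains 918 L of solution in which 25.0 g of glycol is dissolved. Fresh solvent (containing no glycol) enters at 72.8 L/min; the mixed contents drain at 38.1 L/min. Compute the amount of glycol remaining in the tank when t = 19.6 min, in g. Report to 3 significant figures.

Total volume: dV/dt = Q_in − Q_out = 34.700 L/min, so V(t) = 918 + 34.700 t and V(19.6) = 1598.1 L.
Solute balance: dm/dt = 0 − Q_out C = −Q_out m/V(t).
Separate: dm/m = −Q_out dt/V(t) ⇒ ln(m/m₀) = −(Q_out/(Q_in−Q_out)) ln(V/V₀).
m = m₀ (V₀/V)^(Q_out/(Q_in−Q_out)) = 25.0 × (918/1598.1)^(1.0980) = 13.601 g.

13.6 g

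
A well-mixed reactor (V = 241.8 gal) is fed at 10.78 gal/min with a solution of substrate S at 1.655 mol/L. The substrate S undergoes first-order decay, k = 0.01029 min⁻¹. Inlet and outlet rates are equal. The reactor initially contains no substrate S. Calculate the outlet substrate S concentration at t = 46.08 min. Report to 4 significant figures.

1.237 mol/L

Accumulation = in − out − consumed: V dC/dt = Q C_in − Q C − k V C.
This is linear with rate a = Q/V + k = 0.0548723 min⁻¹.
C_ss = Q C_in/(Q + kV) = 1.34464 mol/L; C(t) = C_ss + (C₀ − C_ss) e^(−a t).
C(46.08) = 1.34464 + (-1.34464)·e^(−0.0548723·46.08) = 1.34464 + (-1.34464)·0.0797774 = 1.23737 mol/L.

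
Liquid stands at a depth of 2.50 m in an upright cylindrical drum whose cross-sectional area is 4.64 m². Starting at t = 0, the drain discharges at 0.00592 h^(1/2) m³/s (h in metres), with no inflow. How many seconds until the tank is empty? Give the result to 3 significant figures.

With no inflow, A dh/dt = −0.00592 √h.
This is separable: 2 d(√h)/dt = −0.00592/A, so √h = √h₀ − (0.00592/(2A)) t.
Tank is empty when √h = 0: t_empty = 2A√h₀/0.00592.
t_empty = 2·4.64·√2.50/0.00592 = 9.2800·1.5811/0.00592 = 2478.5 s.

2480 s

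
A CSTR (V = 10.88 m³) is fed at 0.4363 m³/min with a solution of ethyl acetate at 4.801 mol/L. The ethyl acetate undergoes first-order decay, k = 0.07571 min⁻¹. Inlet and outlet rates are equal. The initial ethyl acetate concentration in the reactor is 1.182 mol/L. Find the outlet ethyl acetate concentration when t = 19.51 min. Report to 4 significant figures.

Accumulation = in − out − consumed: V dC/dt = Q C_in − Q C − k V C.
dC/dt = (Q/V) C_in − (Q/V + k) C; effective rate a = Q/V + k = 0.0401011 + 0.07571 = 0.115811 min⁻¹.
C_ss = Q C_in/(Q + kV) = 1.66241 mol/L; C(t) = C_ss + (C₀ − C_ss) e^(−a t).
C(19.51) = 1.66241 + (-0.480409)·e^(−0.115811·19.51) = 1.66241 + (-0.480409)·0.104405 = 1.61225 mol/L.

1.612 mol/L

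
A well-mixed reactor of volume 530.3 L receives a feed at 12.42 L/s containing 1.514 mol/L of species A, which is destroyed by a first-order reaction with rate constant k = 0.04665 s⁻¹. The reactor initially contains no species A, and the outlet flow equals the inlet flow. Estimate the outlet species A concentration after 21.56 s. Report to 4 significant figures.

Accumulation = in − out − consumed: V dC/dt = Q C_in − Q C − k V C.
This is linear with rate a = Q/V + k = 0.0700707 s⁻¹.
C_ss = Q C_in/(Q + kV) = 0.506045 mol/L; C(t) = C_ss + (C₀ − C_ss) e^(−a t).
C(21.56) = 0.506045 + (-0.506045)·e^(−0.0700707·21.56) = 0.506045 + (-0.506045)·0.220750 = 0.394336 mol/L.

0.3943 mol/L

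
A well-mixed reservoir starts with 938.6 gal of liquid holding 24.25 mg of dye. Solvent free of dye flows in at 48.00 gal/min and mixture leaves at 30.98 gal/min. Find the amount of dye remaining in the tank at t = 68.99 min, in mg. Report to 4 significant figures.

Let m(t) be the amount of dye. Volume: V(t) = V₀ + (Q_in − Q_out) t = 938.6 + 17.0200 t; V(68.99) = 2112.81 gal.
Species balance (pure solvent in): dm/dt = −Q_out · m/V(t).
Separate: dm/m = −Q_out dt/V(t) ⇒ ln(m/m₀) = −(Q_out/(Q_in−Q_out)) ln(V/V₀).
m = m₀ (V₀/V)^(Q_out/(Q_in−Q_out)) = 24.25 × (938.6/2112.81)^(1.82021) = 5.53740 mg.

5.537 mg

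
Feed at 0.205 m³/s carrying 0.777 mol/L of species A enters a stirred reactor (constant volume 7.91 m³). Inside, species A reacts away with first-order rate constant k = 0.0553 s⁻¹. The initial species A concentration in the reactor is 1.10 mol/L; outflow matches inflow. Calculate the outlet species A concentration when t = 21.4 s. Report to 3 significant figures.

0.398 mol/L

Species balance: V dC/dt = Q C_in − Q C − k V C.
dC/dt = (Q/V) C_in − (Q/V + k) C; effective rate a = Q/V + k = 0.025917 + 0.0553 = 0.081217 s⁻¹.
C_ss = Q C_in/(Q + kV) = 0.24794 mol/L; C(t) = C_ss + (C₀ − C_ss) e^(−a t).
C(21.4) = 0.24794 + (0.85206)·e^(−0.081217·21.4) = 0.24794 + (0.85206)·0.17587 = 0.39779 mol/L.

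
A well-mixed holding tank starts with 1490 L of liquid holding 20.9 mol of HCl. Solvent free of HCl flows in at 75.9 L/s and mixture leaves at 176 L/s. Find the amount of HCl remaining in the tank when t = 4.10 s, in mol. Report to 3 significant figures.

Total volume: dV/dt = Q_in − Q_out = -100.10 L/s, so V(t) = 1490 − 100.10 t and V(4.10) = 1079.6 L.
Solute balance: dm/dt = 0 − Q_out C = −Q_out m/V(t).
Separate: dm/m = −Q_out dt/V(t) ⇒ ln(m/m₀) = −(Q_out/(Q_in−Q_out)) ln(V/V₀).
m = m₀ (V₀/V)^(Q_out/(Q_in−Q_out)) = 20.9 × (1490/1079.6)^(-1.7582) = 11.861 mol.

11.9 mol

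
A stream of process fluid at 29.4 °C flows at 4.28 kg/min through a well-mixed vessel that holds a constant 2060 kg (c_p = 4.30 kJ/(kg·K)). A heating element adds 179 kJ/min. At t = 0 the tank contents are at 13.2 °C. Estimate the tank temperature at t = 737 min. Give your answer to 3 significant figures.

33.5 °C

M c_p dT/dt = ṁ c_p (T_in − T) + Q̇.
τ = M/ṁ = 481.31 min; T_ss = T_in + Q̇/(ṁ c_p) = 29.4 + 179/(4.28·4.30) = 39.126 °C.
Integrating: T(t) = T_ss + (T₀ − T_ss) e^(−t/τ).
T(737) = 39.126 + (-25.926)·e^(−737/481.31) = 39.126 + (-25.926)·0.21627 = 33.519 °C.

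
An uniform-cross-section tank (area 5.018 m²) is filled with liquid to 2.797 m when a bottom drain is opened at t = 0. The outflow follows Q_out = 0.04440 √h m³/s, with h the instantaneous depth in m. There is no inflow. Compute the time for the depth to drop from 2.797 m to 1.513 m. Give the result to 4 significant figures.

With no inflow, A dh/dt = −0.04440 √h.
This is separable: 2 d(√h)/dt = −0.04440/A, so √h = √h₀ − (0.04440/(2A)) t.
t = 2A(√h₀ − √h)/0.04440 = 2·5.018·(√2.797 − √1.513)/0.04440
  = 10.0360 × (1.67242 − 1.23004) / 0.04440 = 99.9944 s.

99.99 s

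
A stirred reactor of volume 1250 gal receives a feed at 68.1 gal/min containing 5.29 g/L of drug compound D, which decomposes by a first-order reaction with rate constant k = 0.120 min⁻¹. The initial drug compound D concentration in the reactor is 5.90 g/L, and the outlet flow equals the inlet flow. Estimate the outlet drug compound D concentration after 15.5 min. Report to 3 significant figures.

1.94 g/L

V dC/dt = Q(C_in − C) − k V C.
dC/dt = (Q/V) C_in − (Q/V + k) C; effective rate a = Q/V + k = 0.054480 + 0.120 = 0.17448 min⁻¹.
C_ss = Q C_in/(Q + kV) = 1.6518 g/L; C(t) = C_ss + (C₀ − C_ss) e^(−a t).
C(15.5) = 1.6518 + (4.2482)·e^(−0.17448·15.5) = 1.6518 + (4.2482)·0.066908 = 1.9360 g/L.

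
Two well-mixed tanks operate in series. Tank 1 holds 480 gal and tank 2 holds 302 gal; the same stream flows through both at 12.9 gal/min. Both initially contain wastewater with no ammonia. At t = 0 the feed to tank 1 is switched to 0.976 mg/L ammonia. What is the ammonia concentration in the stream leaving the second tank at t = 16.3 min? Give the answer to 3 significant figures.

Species balance on tank i: dCᵢ/dt = (Cᵢ₋₁ − Cᵢ)/τᵢ with τᵢ = Vᵢ/Q.
τ₁ = 480/12.9 = 37.209 min; τ₂ = 302/12.9 = 23.411 min.
Tank 1: C₁ = C_in(1 − e^(−t/τ₁)). Tank 2 (τ₁ ≠ τ₂): C₂ = C_in[1 − (τ₁ e^(−t/τ₁) − τ₂ e^(−t/τ₂))/(τ₁ − τ₂)].
At t = 16.3: e^(−t/τ₁) = 0.64529, e^(−t/τ₂) = 0.49845.
C₂ = 0.976·[1 − (37.209·0.64529 − 23.411·0.49845)/(13.798)] = 0.976·0.10558 = 0.10305 mg/L.

0.103 mg/L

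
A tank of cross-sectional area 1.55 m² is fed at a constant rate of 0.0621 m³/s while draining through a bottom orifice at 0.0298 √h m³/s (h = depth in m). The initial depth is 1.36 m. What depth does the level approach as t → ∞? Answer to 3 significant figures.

A dh/dt = Q_in − 0.0298 √h. Steady state requires inflow = outflow:
Q_in = 0.0298 √h_ss ⇒ √h_ss = 0.0621/0.0298 = 2.0839.
h_ss = 2.0839² = 4.3426 m. (Since h₀ = 1.36 m < h_ss, the level will rise toward this value.)

4.34 m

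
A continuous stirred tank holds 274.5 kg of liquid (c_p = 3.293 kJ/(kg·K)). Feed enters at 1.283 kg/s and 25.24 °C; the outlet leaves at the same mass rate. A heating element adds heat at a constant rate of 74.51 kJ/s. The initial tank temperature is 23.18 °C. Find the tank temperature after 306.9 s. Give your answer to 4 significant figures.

Heat balance on the well-mixed liquid: M c_p dT/dt = ṁ c_p (T_in − T) + 74.51.
Rearrange: dT/dt = (T_ss − T)/τ with τ = M/ṁ = 213.952 s and T_ss = T_in + Q̇/(ṁ c_p) = 42.8758 °C.
This is linear first-order; T(t) = T_ss + (T₀ − T_ss) e^(−t/τ).
T(306.9) = 42.8758 + (-19.6958)·e^(−306.9/213.952) = 42.8758 + (-19.6958)·0.238250 = 38.1833 °C.

38.18 °C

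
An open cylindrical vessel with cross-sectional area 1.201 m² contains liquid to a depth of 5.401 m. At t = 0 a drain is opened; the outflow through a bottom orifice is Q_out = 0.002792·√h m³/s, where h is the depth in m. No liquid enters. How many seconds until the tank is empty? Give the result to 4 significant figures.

A dh/dt = −Q_out = −0.002792 √h.
This is separable: 2 d(√h)/dt = −0.002792/A, so √h = √h₀ − (0.002792/(2A)) t.
Tank is empty when √h = 0: t_empty = 2A√h₀/0.002792.
t_empty = 2·1.201·√5.401/0.002792 = 2.40200·2.32401/0.002792 = 1999.38 s.

1999 s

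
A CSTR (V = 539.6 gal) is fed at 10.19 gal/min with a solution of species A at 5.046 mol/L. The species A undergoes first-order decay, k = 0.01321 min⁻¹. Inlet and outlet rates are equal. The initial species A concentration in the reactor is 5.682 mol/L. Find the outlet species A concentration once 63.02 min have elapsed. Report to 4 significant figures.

3.328 mol/L

Species balance: V dC/dt = Q C_in − Q C − k V C.
This is linear with rate a = Q/V + k = 0.0320944 min⁻¹.
C_ss = Q C_in/(Q + kV) = 2.96907 mol/L; C(t) = C_ss + (C₀ − C_ss) e^(−a t).
C(63.02) = 2.96907 + (2.71293)·e^(−0.0320944·63.02) = 2.96907 + (2.71293)·0.132313 = 3.32803 mol/L.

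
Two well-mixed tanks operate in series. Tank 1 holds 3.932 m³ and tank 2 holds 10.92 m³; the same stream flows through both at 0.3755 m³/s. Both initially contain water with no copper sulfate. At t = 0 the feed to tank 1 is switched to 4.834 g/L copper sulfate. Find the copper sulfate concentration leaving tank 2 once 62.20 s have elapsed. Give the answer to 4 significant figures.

Each tank obeys Vᵢ dCᵢ/dt = Q(Cᵢ₋₁ − Cᵢ), so τᵢ = Vᵢ/Q.
τ₁ = 3.932/0.3755 = 10.4714 s; τ₂ = 10.92/0.3755 = 29.0812 s.
Solving the cascade with C₁(0)=C₂(0)=0 gives C₂(t) = C_in[1 − (τ₁ e^(−t/τ₁) − τ₂ e^(−t/τ₂))/(τ₁ − τ₂)].
At t = 62.20: e^(−t/τ₁) = 0.00263202, e^(−t/τ₂) = 0.117792.
C₂ = 4.834·[1 − (10.4714·0.00263202 − 29.0812·0.117792)/(-18.6099)] = 4.834·0.817410 = 3.95136 g/L.

3.951 g/L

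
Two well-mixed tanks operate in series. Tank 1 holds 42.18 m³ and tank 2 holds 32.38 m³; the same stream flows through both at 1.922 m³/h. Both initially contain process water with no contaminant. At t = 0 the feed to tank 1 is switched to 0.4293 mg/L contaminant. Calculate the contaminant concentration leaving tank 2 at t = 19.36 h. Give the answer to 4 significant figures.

Each tank obeys Vᵢ dCᵢ/dt = Q(Cᵢ₋₁ − Cᵢ), so τᵢ = Vᵢ/Q.
τ₁ = 42.18/1.922 = 21.9459 h; τ₂ = 32.38/1.922 = 16.8470 h.
Solving the cascade with C₁(0)=C₂(0)=0 gives C₂(t) = C_in[1 − (τ₁ e^(−t/τ₁) − τ₂ e^(−t/τ₂))/(τ₁ − τ₂)].
At t = 19.36: e^(−t/τ₁) = 0.413884, e^(−t/τ₂) = 0.316902.
C₂ = 0.4293·[1 − (21.9459·0.413884 − 16.8470·0.316902)/(5.09886)] = 0.4293·0.265679 = 0.114056 mg/L.

0.1141 mg/L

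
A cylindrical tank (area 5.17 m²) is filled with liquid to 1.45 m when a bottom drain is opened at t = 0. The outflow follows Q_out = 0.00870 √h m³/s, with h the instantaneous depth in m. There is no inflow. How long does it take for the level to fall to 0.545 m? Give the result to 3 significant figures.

554 s

With no inflow, A dh/dt = −0.00870 √h.
Separate and integrate: 2(√h − √h₀) = −(0.00870/A) t.
t = 2A(√h₀ − √h)/0.00870 = 2·5.17·(√1.45 − √0.545)/0.00870
  = 10.340 × (1.2042 − 0.73824) / 0.00870 = 553.75 s.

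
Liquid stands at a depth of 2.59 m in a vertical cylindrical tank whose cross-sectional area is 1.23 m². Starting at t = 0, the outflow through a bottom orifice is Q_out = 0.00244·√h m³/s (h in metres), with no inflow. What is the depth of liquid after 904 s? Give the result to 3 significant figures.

0.508 m

A dh/dt = −Q_out = −0.00244 √h.
This is separable: 2 d(√h)/dt = −0.00244/A, so √h = √h₀ − (0.00244/(2A)) t.
√h = √2.59 − 0.00244·904/(2·1.23) = 1.6093 − 0.89665 = 0.71270.
h = 0.71270² = 0.50794 m.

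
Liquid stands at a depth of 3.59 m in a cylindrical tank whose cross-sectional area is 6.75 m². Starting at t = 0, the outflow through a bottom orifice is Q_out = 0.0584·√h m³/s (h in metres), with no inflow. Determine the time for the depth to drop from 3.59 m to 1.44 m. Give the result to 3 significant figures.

With no inflow, A dh/dt = −0.0584 √h.
This is separable: 2 d(√h)/dt = −0.0584/A, so √h = √h₀ − (0.0584/(2A)) t.
t = 2A(√h₀ − √h)/0.0584 = 2·6.75·(√3.59 − √1.44)/0.0584
  = 13.500 × (1.8947 − 1.2000) / 0.0584 = 160.60 s.

161 s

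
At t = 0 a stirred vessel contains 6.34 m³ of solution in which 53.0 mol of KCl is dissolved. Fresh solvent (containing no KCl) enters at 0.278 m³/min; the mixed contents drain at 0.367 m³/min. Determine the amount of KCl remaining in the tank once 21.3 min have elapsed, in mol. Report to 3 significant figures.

12.2 mol

Let m(t) be the amount of KCl. Volume: V(t) = V₀ + (Q_in − Q_out) t = 6.34 − 0.089000 t; V(21.3) = 4.4443 m³.
Species balance (pure solvent in): dm/dt = −Q_out · m/V(t).
dm/m = −Q_out dt/(V₀ − 0.089000 t); integrating gives ln(m/m₀) = −(Q_out/(Q_in−Q_out)) ln(V/V₀).
m = m₀ (V₀/V)^(Q_out/(Q_in−Q_out)) = 53.0 × (6.34/4.4443)^(-4.1236) = 12.248 mol.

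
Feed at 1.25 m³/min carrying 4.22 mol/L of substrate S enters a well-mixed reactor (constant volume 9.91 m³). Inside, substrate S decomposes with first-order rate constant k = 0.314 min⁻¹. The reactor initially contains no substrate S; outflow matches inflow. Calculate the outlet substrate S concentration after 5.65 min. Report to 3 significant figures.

1.11 mol/L

Accumulation = in − out − consumed: V dC/dt = Q C_in − Q C − k V C.
This is linear with rate a = Q/V + k = 0.44014 min⁻¹.
C_ss = Q C_in/(Q + kV) = 1.2094 mol/L; C(t) = C_ss + (C₀ − C_ss) e^(−a t).
C(5.65) = 1.2094 + (-1.2094)·e^(−0.44014·5.65) = 1.2094 + (-1.2094)·0.083179 = 1.1088 mol/L.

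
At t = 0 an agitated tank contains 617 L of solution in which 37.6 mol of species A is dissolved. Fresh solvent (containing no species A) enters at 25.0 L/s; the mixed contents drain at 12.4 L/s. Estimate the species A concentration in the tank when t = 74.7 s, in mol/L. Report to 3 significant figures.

Total volume: dV/dt = Q_in − Q_out = 12.600 L/s, so V(t) = 617 + 12.600 t and V(74.7) = 1558.2 L.
Species balance (pure solvent in): dm/dt = −Q_out · m/V(t).
Separate: dm/m = −Q_out dt/V(t) ⇒ ln(m/m₀) = −(Q_out/(Q_in−Q_out)) ln(V/V₀).
m = m₀ (V₀/V)^(Q_out/(Q_in−Q_out)) = 37.6 × (617/1558.2)^(0.98413) = 15.109 mol.
C = m/V = 15.109/1558.2 = 0.0096962 mol/L.

0.00970 mol/L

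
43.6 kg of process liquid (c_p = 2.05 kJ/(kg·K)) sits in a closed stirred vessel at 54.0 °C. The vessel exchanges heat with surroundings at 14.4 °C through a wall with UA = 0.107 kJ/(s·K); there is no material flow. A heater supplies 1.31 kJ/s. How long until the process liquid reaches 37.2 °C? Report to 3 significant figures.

Lumped-capacitance energy balance: M c_p dT/dt = UA(T_amb − T) + Q̇.
τ = M c_p/UA = 835.33 s; T_ss = T_amb + Q̇/UA = 14.4 + 1.31/0.107 = 26.643 °C.
T(t) = T_ss + (T₀ − T_ss)e^(−t/τ); set T = 37.2:
t = −τ ln[(T − T_ss)/(T₀ − T_ss)] = −835.33 · ln(0.38590) = 795.38 s.

795 s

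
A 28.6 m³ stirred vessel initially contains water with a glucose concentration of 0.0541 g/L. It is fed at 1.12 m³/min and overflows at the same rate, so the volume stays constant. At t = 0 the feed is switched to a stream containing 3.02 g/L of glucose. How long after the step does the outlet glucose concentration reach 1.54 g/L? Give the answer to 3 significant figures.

Species balance: V dC/dt = Q(C_in − C) ⇒ τ = V/Q = 25.536 min.
C(t) = C_in + (C₀ − C_in) e^(−t/τ). Set C = 1.54 and solve for t:
e^(−t/τ) = (C − C_in)/(C₀ − C_in) = (1.54 − 3.02)/(0.0541 − 3.02) = 0.49901
t = −τ ln(…) = 25.536 × 0.69514 = 17.751 min.

17.8 min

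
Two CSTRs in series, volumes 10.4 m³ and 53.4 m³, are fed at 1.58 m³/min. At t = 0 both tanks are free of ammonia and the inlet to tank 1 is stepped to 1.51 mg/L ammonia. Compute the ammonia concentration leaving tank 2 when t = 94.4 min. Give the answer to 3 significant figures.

1.40 mg/L

Time constants: τᵢ = Vᵢ/Q for each well-mixed tank.
τ₁ = 10.4/1.58 = 6.5823 min; τ₂ = 53.4/1.58 = 33.797 min.
Solving the cascade with C₁(0)=C₂(0)=0 gives C₂(t) = C_in[1 − (τ₁ e^(−t/τ₁) − τ₂ e^(−t/τ₂))/(τ₁ − τ₂)].
At t = 94.4: e^(−t/τ₁) = 5.9095e-07, e^(−t/τ₂) = 0.061231.
C₂ = 1.51·[1 − (6.5823·5.9095e-07 − 33.797·0.061231)/(-27.215)] = 1.51·0.92396 = 1.3952 mg/L.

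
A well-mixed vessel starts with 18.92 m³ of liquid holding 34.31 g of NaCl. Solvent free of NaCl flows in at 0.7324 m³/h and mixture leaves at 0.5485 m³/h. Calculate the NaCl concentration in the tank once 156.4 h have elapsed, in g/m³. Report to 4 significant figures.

Total volume: dV/dt = Q_in − Q_out = 0.183900 m³/h, so V(t) = 18.92 + 0.183900 t and V(156.4) = 47.6820 m³.
No NaCl enters, so dm/dt = −Q_out · (m/V).
Separate: dm/m = −Q_out dt/V(t) ⇒ ln(m/m₀) = −(Q_out/(Q_in−Q_out)) ln(V/V₀).
m = m₀ (V₀/V)^(Q_out/(Q_in−Q_out)) = 34.31 × (18.92/47.6820)^(2.98260) = 2.17825 g.
C = m/V = 2.17825/47.6820 = 0.0456828 g/m³.

0.04568 g/m³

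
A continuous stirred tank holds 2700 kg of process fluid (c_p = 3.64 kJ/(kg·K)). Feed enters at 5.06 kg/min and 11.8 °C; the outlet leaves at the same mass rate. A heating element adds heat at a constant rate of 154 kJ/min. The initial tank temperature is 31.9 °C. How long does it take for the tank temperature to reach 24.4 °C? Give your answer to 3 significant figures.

544 min

M c_p dT/dt = ṁ c_p (T_in − T) + Q̇.
τ = M/ṁ = 533.60 min; T_ss = T_in + Q̇/(ṁ c_p) = 20.161 °C.
T(t) = T_ss + (T₀ − T_ss) e^(−t/τ). Set T = 24.4:
e^(−t/τ) = (24.4 − 20.161)/(31.9 − 20.161) = 0.36109
t = −533.60 · ln(0.36109) = 543.53 min.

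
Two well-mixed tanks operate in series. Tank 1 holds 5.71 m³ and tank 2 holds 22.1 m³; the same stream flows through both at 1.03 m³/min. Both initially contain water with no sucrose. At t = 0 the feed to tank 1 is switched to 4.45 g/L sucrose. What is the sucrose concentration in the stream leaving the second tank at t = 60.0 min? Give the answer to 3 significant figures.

4.08 g/L

Time constants: τᵢ = Vᵢ/Q for each well-mixed tank.
τ₁ = 5.71/1.03 = 5.5437 min; τ₂ = 22.1/1.03 = 21.456 min.
Solving the cascade with C₁(0)=C₂(0)=0 gives C₂(t) = C_in[1 − (τ₁ e^(−t/τ₁) − τ₂ e^(−t/τ₂))/(τ₁ − τ₂)].
At t = 60.0: e^(−t/τ₁) = 1.9933e-05, e^(−t/τ₂) = 0.061031.
C₂ = 4.45·[1 − (5.5437·1.9933e-05 − 21.456·0.061031)/(-15.913)] = 4.45·0.91771 = 4.0838 g/L.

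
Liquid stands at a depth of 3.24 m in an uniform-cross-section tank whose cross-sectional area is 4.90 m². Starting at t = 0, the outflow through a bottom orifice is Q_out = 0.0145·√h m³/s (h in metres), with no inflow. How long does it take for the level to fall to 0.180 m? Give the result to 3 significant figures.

930 s

A dh/dt = −Q_out = −0.0145 √h.
This is separable: 2 d(√h)/dt = −0.0145/A, so √h = √h₀ − (0.0145/(2A)) t.
t = 2A(√h₀ − √h)/0.0145 = 2·4.90·(√3.24 − √0.180)/0.0145
  = 9.8000 × (1.8000 − 0.42426) / 0.0145 = 929.81 s.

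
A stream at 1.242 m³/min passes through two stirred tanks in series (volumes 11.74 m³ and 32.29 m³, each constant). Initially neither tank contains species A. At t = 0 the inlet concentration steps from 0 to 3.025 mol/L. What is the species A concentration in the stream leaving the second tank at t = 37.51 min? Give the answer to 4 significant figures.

Species balance on tank i: dCᵢ/dt = (Cᵢ₋₁ − Cᵢ)/τᵢ with τᵢ = Vᵢ/Q.
τ₁ = 11.74/1.242 = 9.45250 min; τ₂ = 32.29/1.242 = 25.9984 min.
Tank 1: C₁ = C_in(1 − e^(−t/τ₁)). Tank 2 (τ₁ ≠ τ₂): C₂ = C_in[1 − (τ₁ e^(−t/τ₁) − τ₂ e^(−t/τ₂))/(τ₁ − τ₂)].
At t = 37.51: e^(−t/τ₁) = 0.0189062, e^(−t/τ₂) = 0.236270.
C₂ = 3.025·[1 − (9.45250·0.0189062 − 25.9984·0.236270)/(-16.5459)] = 3.025·0.639553 = 1.93465 mol/L.

1.935 mol/L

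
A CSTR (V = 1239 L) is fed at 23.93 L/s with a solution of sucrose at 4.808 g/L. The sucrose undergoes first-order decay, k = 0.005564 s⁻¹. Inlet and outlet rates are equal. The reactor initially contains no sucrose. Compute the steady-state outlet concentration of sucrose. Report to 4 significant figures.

3.733 g/L

Species balance: V dC/dt = Q C_in − Q C − k V C.
At steady state: 0 = Q C_in − (Q + kV) C_ss, so C_ss = Q C_in/(Q + kV).
C_ss = 23.93·4.808/(23.93 + 0.005564·1239) = 115.055/30.8238 = 3.73268 g/L.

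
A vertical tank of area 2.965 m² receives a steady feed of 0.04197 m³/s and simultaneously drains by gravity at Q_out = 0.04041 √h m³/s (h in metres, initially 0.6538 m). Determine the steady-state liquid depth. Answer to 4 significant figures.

Mass balance (ρ constant): A dh/dt = Q_in − 0.04041 √h. At steady state dh/dt = 0:
Q_in = 0.04041 √h_ss ⇒ √h_ss = 0.04197/0.04041 = 1.03860.
h_ss = 1.03860² = 1.07870 m. (Since h₀ = 0.6538 m < h_ss, the level will rise toward this value.)

1.079 m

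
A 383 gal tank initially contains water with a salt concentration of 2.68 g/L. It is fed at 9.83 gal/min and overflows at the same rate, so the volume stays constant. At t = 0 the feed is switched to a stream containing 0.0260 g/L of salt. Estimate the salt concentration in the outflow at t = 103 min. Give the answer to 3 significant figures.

Transient balance on the dissolved component: V dC/dt = Q(C_in − C).
Rewrite as dC/dt + C/τ = C_in/τ, τ = V/Q = 38.962 min.
This is linear first-order; C(t) = C_in + (C₀ − C_in) e^(−t/τ).
C(103) = 0.0260 + (2.68 − 0.0260)·e^(−103/38.962) = 0.0260 + (2.6540)·0.071106 = 0.21472 g/L.

0.215 g/L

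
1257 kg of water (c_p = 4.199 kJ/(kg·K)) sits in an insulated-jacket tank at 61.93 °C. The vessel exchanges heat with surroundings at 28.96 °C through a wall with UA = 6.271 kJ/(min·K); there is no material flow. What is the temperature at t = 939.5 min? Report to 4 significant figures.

39.76 °C

Unsteady energy balance on the tank contents: M c_p dT/dt = −UA(T − T_amb).
dT/dt = (T_ss − T)/τ with T_ss = T_amb = 28.9600 °C, τ = M c_p/UA = 1257·4.199/6.271 = 841.675 min.
Integrating: T(t) = T_ss + (T₀ − T_ss) e^(−t/τ).
T(939.5) = 28.9600 + (32.9700)·0.327513 = 39.7581 °C.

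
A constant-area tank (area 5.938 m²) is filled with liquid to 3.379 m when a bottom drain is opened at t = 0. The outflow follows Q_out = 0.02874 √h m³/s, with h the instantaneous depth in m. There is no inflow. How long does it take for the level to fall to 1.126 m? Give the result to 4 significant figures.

321.1 s

Mass balance (ρ constant): A dh/dt = −0.02874 √h.
∫ h^(−1/2) dh = −(0.02874/A) ∫ dt, giving 2√h = 2√h₀ − (0.02874/A) t.
t = 2A(√h₀ − √h)/0.02874 = 2·5.938·(√3.379 − √1.126)/0.02874
  = 11.8760 × (1.83821 − 1.06113) / 0.02874 = 321.104 s.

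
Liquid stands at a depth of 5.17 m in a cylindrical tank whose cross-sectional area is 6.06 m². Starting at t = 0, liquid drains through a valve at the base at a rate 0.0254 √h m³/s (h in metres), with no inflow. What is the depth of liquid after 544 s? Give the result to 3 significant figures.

With no inflow, A dh/dt = −0.0254 √h.
Separate and integrate: 2(√h − √h₀) = −(0.0254/A) t.
√h = √5.17 − 0.0254·544/(2·6.06) = 2.2738 − 1.1401 = 1.1337.
h = 1.1337² = 1.2853 m.

1.29 m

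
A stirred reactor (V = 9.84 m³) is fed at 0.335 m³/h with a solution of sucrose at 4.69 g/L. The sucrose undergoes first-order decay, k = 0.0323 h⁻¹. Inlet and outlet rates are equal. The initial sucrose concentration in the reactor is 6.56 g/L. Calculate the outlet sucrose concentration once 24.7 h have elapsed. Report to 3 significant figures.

3.21 g/L

Species balance: V dC/dt = Q C_in − Q C − k V C.
dC/dt = (Q/V) C_in − (Q/V + k) C; effective rate a = Q/V + k = 0.034045 + 0.0323 = 0.066345 h⁻¹.
C_ss = Q C_in/(Q + kV) = 2.4067 g/L; C(t) = C_ss + (C₀ − C_ss) e^(−a t).
C(24.7) = 2.4067 + (4.1533)·e^(−0.066345·24.7) = 2.4067 + (4.1533)·0.19423 = 3.2134 g/L.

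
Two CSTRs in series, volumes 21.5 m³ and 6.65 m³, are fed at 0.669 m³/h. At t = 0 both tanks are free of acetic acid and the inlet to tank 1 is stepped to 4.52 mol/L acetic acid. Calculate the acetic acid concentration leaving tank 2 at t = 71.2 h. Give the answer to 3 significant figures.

Time constants: τᵢ = Vᵢ/Q for each well-mixed tank.
τ₁ = 21.5/0.669 = 32.138 h; τ₂ = 6.65/0.669 = 9.9402 h.
Solving the cascade with C₁(0)=C₂(0)=0 gives C₂(t) = C_in[1 − (τ₁ e^(−t/τ₁) − τ₂ e^(−t/τ₂))/(τ₁ − τ₂)].
At t = 71.2: e^(−t/τ₁) = 0.10910, e^(−t/τ₂) = 0.00077486.
C₂ = 4.52·[1 − (32.138·0.10910 − 9.9402·0.00077486)/(22.197)] = 4.52·0.84239 = 3.8076 mol/L.

3.81 mol/L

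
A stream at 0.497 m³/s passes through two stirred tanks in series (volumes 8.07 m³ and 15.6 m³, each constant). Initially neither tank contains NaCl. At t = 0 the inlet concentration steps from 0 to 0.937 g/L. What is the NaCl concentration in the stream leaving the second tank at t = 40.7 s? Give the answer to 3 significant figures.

Each tank obeys Vᵢ dCᵢ/dt = Q(Cᵢ₋₁ − Cᵢ), so τᵢ = Vᵢ/Q.
τ₁ = 8.07/0.497 = 16.237 s; τ₂ = 15.6/0.497 = 31.388 s.
Solving the cascade with C₁(0)=C₂(0)=0 gives C₂(t) = C_in[1 − (τ₁ e^(−t/τ₁) − τ₂ e^(−t/τ₂))/(τ₁ − τ₂)].
At t = 40.7: e^(−t/τ₁) = 0.081549, e^(−t/τ₂) = 0.27344.
C₂ = 0.937·[1 − (16.237·0.081549 − 31.388·0.27344)/(-15.151)] = 0.937·0.52090 = 0.48808 g/L.

0.488 g/L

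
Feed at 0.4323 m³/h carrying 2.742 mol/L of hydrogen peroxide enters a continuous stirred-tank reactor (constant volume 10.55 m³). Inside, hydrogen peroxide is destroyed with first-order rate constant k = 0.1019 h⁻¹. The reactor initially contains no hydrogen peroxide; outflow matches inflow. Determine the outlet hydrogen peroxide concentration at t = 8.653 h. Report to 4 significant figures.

V dC/dt = Q(C_in − C) − k V C.
dC/dt = (Q/V) C_in − (Q/V + k) C; effective rate a = Q/V + k = 0.0409763 + 0.1019 = 0.142876 h⁻¹.
C_ss = Q C_in/(Q + kV) = 0.786394 mol/L; C(t) = C_ss + (C₀ − C_ss) e^(−a t).
C(8.653) = 0.786394 + (-0.786394)·e^(−0.142876·8.653) = 0.786394 + (-0.786394)·0.290454 = 0.557982 mol/L.

0.5580 mol/L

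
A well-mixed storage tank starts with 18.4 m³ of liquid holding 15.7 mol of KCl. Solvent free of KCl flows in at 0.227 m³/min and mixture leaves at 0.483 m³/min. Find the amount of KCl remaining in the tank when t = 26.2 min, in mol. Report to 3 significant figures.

Total volume: dV/dt = Q_in − Q_out = -0.25600 m³/min, so V(t) = 18.4 − 0.25600 t and V(26.2) = 11.693 m³.
Solute balance: dm/dt = 0 − Q_out C = −Q_out m/V(t).
Separate: dm/m = −Q_out dt/V(t) ⇒ ln(m/m₀) = −(Q_out/(Q_in−Q_out)) ln(V/V₀).
m = m₀ (V₀/V)^(Q_out/(Q_in−Q_out)) = 15.7 × (18.4/11.693)^(-1.8867) = 6.6743 mol.

6.67 mol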